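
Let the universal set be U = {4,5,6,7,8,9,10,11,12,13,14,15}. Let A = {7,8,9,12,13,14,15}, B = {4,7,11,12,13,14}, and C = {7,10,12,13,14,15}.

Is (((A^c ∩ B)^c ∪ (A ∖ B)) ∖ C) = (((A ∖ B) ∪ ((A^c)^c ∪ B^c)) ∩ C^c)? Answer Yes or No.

Yes

A^c = {4,5,6,10,11}
A^c ∩ B = {4,11}
(A^c ∩ B)^c = {5,6,7,8,9,10,12,13,14,15}
A ∖ B = {8,9,15}
(A^c ∩ B)^c ∪ (A ∖ B) = {5,6,7,8,9,10,12,13,14,15}
((A^c ∩ B)^c ∪ (A ∖ B)) ∖ C = {5,6,8,9}
(A^c)^c = {7,8,9,12,13,14,15}
B^c = {5,6,8,9,10,15}
(A^c)^c ∪ B^c = {5,6,7,8,9,10,12,13,14,15}
(A ∖ B) ∪ ((A^c)^c ∪ B^c) = {5,6,7,8,9,10,12,13,14,15}
C^c = {4,5,6,8,9,11}
((A ∖ B) ∪ ((A^c)^c ∪ B^c)) ∩ C^c = {5,6,8,9}
Both equal {5,6,8,9}, so ((A^c ∩ B)^c ∪ (A ∖ B)) ∖ C = ((A ∖ B) ∪ ((A^c)^c ∪ B^c)) ∩ C^c.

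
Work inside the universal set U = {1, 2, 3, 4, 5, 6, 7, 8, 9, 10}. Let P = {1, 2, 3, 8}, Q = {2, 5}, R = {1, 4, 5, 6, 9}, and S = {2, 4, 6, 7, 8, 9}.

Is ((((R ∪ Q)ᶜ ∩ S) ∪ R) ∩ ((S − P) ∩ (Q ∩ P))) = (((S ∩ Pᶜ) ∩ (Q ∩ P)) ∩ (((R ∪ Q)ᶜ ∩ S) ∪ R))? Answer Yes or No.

Yes

R ∪ Q = {1, 2, 4, 5, 6, 9}
(R ∪ Q)ᶜ = {3, 7, 8, 10}
(R ∪ Q)ᶜ ∩ S = {7, 8}
((R ∪ Q)ᶜ ∩ S) ∪ R = {1, 4, 5, 6, 7, 8, 9}
S − P = {4, 6, 7, 9}
Q ∩ P = {2}
(S − P) ∩ (Q ∩ P) = {}
(((R ∪ Q)ᶜ ∩ S) ∪ R) ∩ ((S − P) ∩ (Q ∩ P)) = {}
Pᶜ = {4, 5, 6, 7, 9, 10}
S ∩ Pᶜ = {4, 6, 7, 9}
(S ∩ Pᶜ) ∩ (Q ∩ P) = {}
((S ∩ Pᶜ) ∩ (Q ∩ P)) ∩ (((R ∪ Q)ᶜ ∩ S) ∪ R) = {}
Both equal {}, so (((R ∪ Q)ᶜ ∩ S) ∪ R) ∩ ((S − P) ∩ (Q ∩ P)) = ((S ∩ Pᶜ) ∩ (Q ∩ P)) ∩ (((R ∪ Q)ᶜ ∩ S) ∪ R).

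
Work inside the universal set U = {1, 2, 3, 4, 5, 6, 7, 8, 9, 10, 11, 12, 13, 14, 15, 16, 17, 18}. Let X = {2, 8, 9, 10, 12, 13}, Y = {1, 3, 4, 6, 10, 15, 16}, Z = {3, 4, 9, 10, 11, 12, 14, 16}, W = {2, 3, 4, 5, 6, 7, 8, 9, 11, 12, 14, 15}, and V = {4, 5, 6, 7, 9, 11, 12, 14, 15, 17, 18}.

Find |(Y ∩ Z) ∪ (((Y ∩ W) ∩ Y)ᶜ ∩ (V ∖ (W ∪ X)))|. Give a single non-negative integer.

Y ∩ Z = {3, 4, 10, 16}
Y ∩ W = {3, 4, 6, 15}
(Y ∩ W) ∩ Y = {3, 4, 6, 15}
((Y ∩ W) ∩ Y)ᶜ = {1, 2, 5, 7, 8, 9, 10, 11, 12, 13, 14, 16, 17, 18}
W ∪ X = {2, 3, 4, 5, 6, 7, 8, 9, 10, 11, 12, 13, 14, 15}
V ∖ (W ∪ X) = {17, 18}
((Y ∩ W) ∩ Y)ᶜ ∩ (V ∖ (W ∪ X)) = {17, 18}
(Y ∩ Z) ∪ (((Y ∩ W) ∩ Y)ᶜ ∩ (V ∖ (W ∪ X))) = {3, 4, 10, 16, 17, 18}
|(Y ∩ Z) ∪ (((Y ∩ W) ∩ Y)ᶜ ∩ (V ∖ (W ∪ X)))| = 6

6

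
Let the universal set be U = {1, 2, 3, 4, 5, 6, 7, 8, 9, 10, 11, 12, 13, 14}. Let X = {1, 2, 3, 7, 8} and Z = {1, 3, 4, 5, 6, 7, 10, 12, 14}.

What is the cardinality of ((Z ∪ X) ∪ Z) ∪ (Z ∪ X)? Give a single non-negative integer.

Z ∪ X = {1, 2, 3, 4, 5, 6, 7, 8, 10, 12, 14}
(Z ∪ X) ∪ Z = {1, 2, 3, 4, 5, 6, 7, 8, 10, 12, 14}
((Z ∪ X) ∪ Z) ∪ (Z ∪ X) = {1, 2, 3, 4, 5, 6, 7, 8, 10, 12, 14}
|((Z ∪ X) ∪ Z) ∪ (Z ∪ X)| = 11

11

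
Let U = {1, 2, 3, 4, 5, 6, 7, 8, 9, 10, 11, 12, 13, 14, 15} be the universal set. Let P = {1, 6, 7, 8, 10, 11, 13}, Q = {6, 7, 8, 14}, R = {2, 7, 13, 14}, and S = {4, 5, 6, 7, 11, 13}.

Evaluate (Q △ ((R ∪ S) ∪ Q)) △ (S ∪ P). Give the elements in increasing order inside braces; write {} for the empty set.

{1, 2, 6, 7, 8, 10}

R ∪ S = {2, 4, 5, 6, 7, 11, 13, 14}
(R ∪ S) ∪ Q = {2, 4, 5, 6, 7, 8, 11, 13, 14}
Q △ ((R ∪ S) ∪ Q) = {2, 4, 5, 11, 13}
S ∪ P = {1, 4, 5, 6, 7, 8, 10, 11, 13}
(Q △ ((R ∪ S) ∪ Q)) △ (S ∪ P) = {1, 2, 6, 7, 8, 10}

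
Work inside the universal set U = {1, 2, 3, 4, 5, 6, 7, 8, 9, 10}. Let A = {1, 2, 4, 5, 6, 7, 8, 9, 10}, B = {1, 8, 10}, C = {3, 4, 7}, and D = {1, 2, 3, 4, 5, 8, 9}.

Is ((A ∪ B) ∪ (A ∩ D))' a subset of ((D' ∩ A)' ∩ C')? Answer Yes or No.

A ∪ B = {1, 2, 4, 5, 6, 7, 8, 9, 10}
A ∩ D = {1, 2, 4, 5, 8, 9}
(A ∪ B) ∪ (A ∩ D) = {1, 2, 4, 5, 6, 7, 8, 9, 10}
((A ∪ B) ∪ (A ∩ D))' = {3}
D' = {6, 7, 10}
D' ∩ A = {6, 7, 10}
(D' ∩ A)' = {1, 2, 3, 4, 5, 8, 9}
C' = {1, 2, 5, 6, 8, 9, 10}
(D' ∩ A)' ∩ C' = {1, 2, 5, 8, 9}
3 ∈ ((A ∪ B) ∪ (A ∩ D))' but 3 ∉ (D' ∩ A)' ∩ C', so the inclusion fails.

No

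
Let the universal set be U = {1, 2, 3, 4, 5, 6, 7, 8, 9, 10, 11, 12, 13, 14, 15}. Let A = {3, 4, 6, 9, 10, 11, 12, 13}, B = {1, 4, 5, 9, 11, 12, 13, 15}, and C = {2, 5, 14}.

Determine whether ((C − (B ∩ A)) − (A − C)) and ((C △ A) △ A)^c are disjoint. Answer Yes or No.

B ∩ A = {4, 9, 11, 12, 13}
C − (B ∩ A) = {2, 5, 14}
A − C = {3, 4, 6, 9, 10, 11, 12, 13}
(C − (B ∩ A)) − (A − C) = {2, 5, 14}
C △ A = {2, 3, 4, 5, 6, 9, 10, 11, 12, 13, 14}
(C △ A) △ A = {2, 5, 14}
((C △ A) △ A)^c = {1, 3, 4, 6, 7, 8, 9, 10, 11, 12, 13, 15}
{2, 5, 14} and {1, 3, 4, 6, 7, 8, 9, 10, 11, 12, 13, 15} share no elements.

Yes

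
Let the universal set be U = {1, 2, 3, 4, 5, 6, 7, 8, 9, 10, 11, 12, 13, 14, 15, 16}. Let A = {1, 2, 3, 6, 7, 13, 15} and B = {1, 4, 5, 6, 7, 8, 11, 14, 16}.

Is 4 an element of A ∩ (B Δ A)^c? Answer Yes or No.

No

4 ∈ B and 4 ∉ A, so 4 ∈ B Δ A
4 ∉ (B Δ A)^c since 4 ∈ (B Δ A)
4 ∉ A and 4 ∉ (B Δ A)^c, so 4 ∉ A ∩ (B Δ A)^c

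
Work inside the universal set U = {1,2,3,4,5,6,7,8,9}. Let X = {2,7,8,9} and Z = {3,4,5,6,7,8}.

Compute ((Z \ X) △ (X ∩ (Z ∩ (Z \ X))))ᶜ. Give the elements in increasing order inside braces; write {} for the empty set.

{1,2,7,8,9}

Z \ X = {3,4,5,6}
Z ∩ (Z \ X) = {3,4,5,6}
X ∩ (Z ∩ (Z \ X)) = {}
(Z \ X) △ (X ∩ (Z ∩ (Z \ X))) = {3,4,5,6}
((Z \ X) △ (X ∩ (Z ∩ (Z \ X))))ᶜ = {1,2,7,8,9}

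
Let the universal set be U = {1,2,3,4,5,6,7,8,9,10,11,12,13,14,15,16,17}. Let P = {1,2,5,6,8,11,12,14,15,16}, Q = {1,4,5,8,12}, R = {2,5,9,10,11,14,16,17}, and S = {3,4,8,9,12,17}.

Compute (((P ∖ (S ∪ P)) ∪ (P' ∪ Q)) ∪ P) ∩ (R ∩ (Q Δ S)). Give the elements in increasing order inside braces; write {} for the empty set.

S ∪ P = {1,2,3,4,5,6,8,9,11,12,14,15,16,17}
P ∖ (S ∪ P) = {}
P' = {3,4,7,9,10,13,17}
P' ∪ Q = {1,3,4,5,7,8,9,10,12,13,17}
(P ∖ (S ∪ P)) ∪ (P' ∪ Q) = {1,3,4,5,7,8,9,10,12,13,17}
((P ∖ (S ∪ P)) ∪ (P' ∪ Q)) ∪ P = {1,2,3,4,5,6,7,8,9,10,11,12,13,14,15,16,17}
Q Δ S = {1,3,5,9,17}
R ∩ (Q Δ S) = {5,9,17}
(((P ∖ (S ∪ P)) ∪ (P' ∪ Q)) ∪ P) ∩ (R ∩ (Q Δ S)) = {5,9,17}

{5,9,17}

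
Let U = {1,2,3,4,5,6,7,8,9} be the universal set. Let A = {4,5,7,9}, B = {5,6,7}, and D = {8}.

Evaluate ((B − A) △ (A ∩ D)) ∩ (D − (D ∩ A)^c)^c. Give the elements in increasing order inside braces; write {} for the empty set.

B − A = {6}
A ∩ D = {}
(B − A) △ (A ∩ D) = {6}
D ∩ A = {}
(D ∩ A)^c = {1,2,3,4,5,6,7,8,9}
D − (D ∩ A)^c = {}
(D − (D ∩ A)^c)^c = {1,2,3,4,5,6,7,8,9}
((B − A) △ (A ∩ D)) ∩ (D − (D ∩ A)^c)^c = {6}

{6}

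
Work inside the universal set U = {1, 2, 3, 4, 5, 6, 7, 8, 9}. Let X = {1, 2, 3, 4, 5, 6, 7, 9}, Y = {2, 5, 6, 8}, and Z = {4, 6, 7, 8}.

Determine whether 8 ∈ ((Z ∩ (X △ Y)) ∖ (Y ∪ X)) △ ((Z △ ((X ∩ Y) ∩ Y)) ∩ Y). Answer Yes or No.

Yes

8 ∉ X and 8 ∈ Y, so 8 ∈ X △ Y
8 ∈ Z and 8 ∈ (X △ Y), so 8 ∈ Z ∩ (X △ Y)
8 ∈ Y and 8 ∉ X, so 8 ∈ Y ∪ X
8 ∈ (Z ∩ (X △ Y)) and 8 ∈ (Y ∪ X), so 8 ∉ (Z ∩ (X △ Y)) ∖ (Y ∪ X)
8 ∉ X and 8 ∈ Y, so 8 ∉ X ∩ Y
8 ∉ (X ∩ Y) and 8 ∈ Y, so 8 ∉ (X ∩ Y) ∩ Y
8 ∈ Z and 8 ∉ ((X ∩ Y) ∩ Y), so 8 ∈ Z △ ((X ∩ Y) ∩ Y)
8 ∈ (Z △ ((X ∩ Y) ∩ Y)) and 8 ∈ Y, so 8 ∈ (Z △ ((X ∩ Y) ∩ Y)) ∩ Y
8 ∉ ((Z ∩ (X △ Y)) ∖ (Y ∪ X)) and 8 ∈ ((Z △ ((X ∩ Y) ∩ Y)) ∩ Y), so 8 ∈ ((Z ∩ (X △ Y)) ∖ (Y ∪ X)) △ ((Z △ ((X ∩ Y) ∩ Y)) ∩ Y)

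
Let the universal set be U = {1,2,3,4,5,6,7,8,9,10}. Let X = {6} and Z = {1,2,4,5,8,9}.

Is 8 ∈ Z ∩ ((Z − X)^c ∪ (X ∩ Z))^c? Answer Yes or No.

Yes

8 ∈ Z and 8 ∉ X, so 8 ∈ Z − X
8 ∉ (Z − X)^c since 8 ∈ (Z − X)
8 ∉ X and 8 ∈ Z, so 8 ∉ X ∩ Z
8 ∉ (Z − X)^c and 8 ∉ (X ∩ Z), so 8 ∉ (Z − X)^c ∪ (X ∩ Z)
8 ∈ ((Z − X)^c ∪ (X ∩ Z))^c since 8 ∉ ((Z − X)^c ∪ (X ∩ Z))
8 ∈ Z and 8 ∈ ((Z − X)^c ∪ (X ∩ Z))^c, so 8 ∈ Z ∩ ((Z − X)^c ∪ (X ∩ Z))^c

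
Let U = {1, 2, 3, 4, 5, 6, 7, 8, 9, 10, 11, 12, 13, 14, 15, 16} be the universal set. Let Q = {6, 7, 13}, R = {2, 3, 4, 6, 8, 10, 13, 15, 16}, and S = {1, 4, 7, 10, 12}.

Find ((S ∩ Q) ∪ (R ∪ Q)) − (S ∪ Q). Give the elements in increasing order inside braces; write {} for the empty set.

S ∩ Q = {7}
R ∪ Q = {2, 3, 4, 6, 7, 8, 10, 13, 15, 16}
(S ∩ Q) ∪ (R ∪ Q) = {2, 3, 4, 6, 7, 8, 10, 13, 15, 16}
S ∪ Q = {1, 4, 6, 7, 10, 12, 13}
((S ∩ Q) ∪ (R ∪ Q)) − (S ∪ Q) = {2, 3, 8, 15, 16}

{2, 3, 8, 15, 16}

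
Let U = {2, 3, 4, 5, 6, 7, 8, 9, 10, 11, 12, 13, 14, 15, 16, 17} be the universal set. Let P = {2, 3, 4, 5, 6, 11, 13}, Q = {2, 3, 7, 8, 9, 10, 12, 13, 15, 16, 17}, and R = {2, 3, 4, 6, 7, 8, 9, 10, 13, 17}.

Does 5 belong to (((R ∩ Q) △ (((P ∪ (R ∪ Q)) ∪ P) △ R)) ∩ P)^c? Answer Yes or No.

No

5 ∉ R and 5 ∉ Q, so 5 ∉ R ∩ Q
5 ∉ R and 5 ∉ Q, so 5 ∉ R ∪ Q
5 ∈ P and 5 ∉ (R ∪ Q), so 5 ∈ P ∪ (R ∪ Q)
5 ∈ (P ∪ (R ∪ Q)) and 5 ∈ P, so 5 ∈ (P ∪ (R ∪ Q)) ∪ P
5 ∈ ((P ∪ (R ∪ Q)) ∪ P) and 5 ∉ R, so 5 ∈ ((P ∪ (R ∪ Q)) ∪ P) △ R
5 ∉ (R ∩ Q) and 5 ∈ (((P ∪ (R ∪ Q)) ∪ P) △ R), so 5 ∈ (R ∩ Q) △ (((P ∪ (R ∪ Q)) ∪ P) △ R)
5 ∈ ((R ∩ Q) △ (((P ∪ (R ∪ Q)) ∪ P) △ R)) and 5 ∈ P, so 5 ∈ ((R ∩ Q) △ (((P ∪ (R ∪ Q)) ∪ P) △ R)) ∩ P
5 ∉ (((R ∩ Q) △ (((P ∪ (R ∪ Q)) ∪ P) △ R)) ∩ P)^c since 5 ∈ (((R ∩ Q) △ (((P ∪ (R ∪ Q)) ∪ P) △ R)) ∩ P)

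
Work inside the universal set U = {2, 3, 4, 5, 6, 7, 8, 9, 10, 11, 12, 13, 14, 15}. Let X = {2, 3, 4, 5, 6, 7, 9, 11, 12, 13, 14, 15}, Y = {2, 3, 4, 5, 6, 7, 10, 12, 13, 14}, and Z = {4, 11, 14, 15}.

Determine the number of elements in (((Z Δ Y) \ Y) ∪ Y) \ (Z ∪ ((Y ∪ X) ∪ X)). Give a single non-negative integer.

Z Δ Y = {2, 3, 5, 6, 7, 10, 11, 12, 13, 15}
(Z Δ Y) \ Y = {11, 15}
((Z Δ Y) \ Y) ∪ Y = {2, 3, 4, 5, 6, 7, 10, 11, 12, 13, 14, 15}
Y ∪ X = {2, 3, 4, 5, 6, 7, 9, 10, 11, 12, 13, 14, 15}
(Y ∪ X) ∪ X = {2, 3, 4, 5, 6, 7, 9, 10, 11, 12, 13, 14, 15}
Z ∪ ((Y ∪ X) ∪ X) = {2, 3, 4, 5, 6, 7, 9, 10, 11, 12, 13, 14, 15}
(((Z Δ Y) \ Y) ∪ Y) \ (Z ∪ ((Y ∪ X) ∪ X)) = {}
|(((Z Δ Y) \ Y) ∪ Y) \ (Z ∪ ((Y ∪ X) ∪ X))| = 0

0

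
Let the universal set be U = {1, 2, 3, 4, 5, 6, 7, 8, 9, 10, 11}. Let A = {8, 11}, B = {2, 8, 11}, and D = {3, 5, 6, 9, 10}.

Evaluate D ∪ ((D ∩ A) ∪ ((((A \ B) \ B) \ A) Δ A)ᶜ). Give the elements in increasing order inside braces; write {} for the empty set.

D ∩ A = {}
A \ B = {}
(A \ B) \ B = {}
((A \ B) \ B) \ A = {}
(((A \ B) \ B) \ A) Δ A = {8, 11}
((((A \ B) \ B) \ A) Δ A)ᶜ = {1, 2, 3, 4, 5, 6, 7, 9, 10}
(D ∩ A) ∪ ((((A \ B) \ B) \ A) Δ A)ᶜ = {1, 2, 3, 4, 5, 6, 7, 9, 10}
D ∪ ((D ∩ A) ∪ ((((A \ B) \ B) \ A) Δ A)ᶜ) = {1, 2, 3, 4, 5, 6, 7, 9, 10}

{1, 2, 3, 4, 5, 6, 7, 9, 10}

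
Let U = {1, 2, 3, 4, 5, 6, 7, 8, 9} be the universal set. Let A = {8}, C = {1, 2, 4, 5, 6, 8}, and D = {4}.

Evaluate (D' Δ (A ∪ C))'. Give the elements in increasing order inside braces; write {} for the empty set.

{1, 2, 5, 6, 8}

D' = {1, 2, 3, 5, 6, 7, 8, 9}
A ∪ C = {1, 2, 4, 5, 6, 8}
D' Δ (A ∪ C) = {3, 4, 7, 9}
(D' Δ (A ∪ C))' = {1, 2, 5, 6, 8}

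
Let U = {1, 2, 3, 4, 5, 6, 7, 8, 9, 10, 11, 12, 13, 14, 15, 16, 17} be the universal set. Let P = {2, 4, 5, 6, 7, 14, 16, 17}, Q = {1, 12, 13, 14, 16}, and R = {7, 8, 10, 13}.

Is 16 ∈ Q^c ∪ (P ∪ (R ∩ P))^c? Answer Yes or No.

16 ∈ Q, so 16 ∉ Q^c
16 ∉ R and 16 ∈ P, so 16 ∉ R ∩ P
16 ∈ P and 16 ∉ (R ∩ P), so 16 ∈ P ∪ (R ∩ P)
16 ∉ (P ∪ (R ∩ P))^c since 16 ∈ (P ∪ (R ∩ P))
16 ∉ Q^c and 16 ∉ (P ∪ (R ∩ P))^c, so 16 ∉ Q^c ∪ (P ∪ (R ∩ P))^c

No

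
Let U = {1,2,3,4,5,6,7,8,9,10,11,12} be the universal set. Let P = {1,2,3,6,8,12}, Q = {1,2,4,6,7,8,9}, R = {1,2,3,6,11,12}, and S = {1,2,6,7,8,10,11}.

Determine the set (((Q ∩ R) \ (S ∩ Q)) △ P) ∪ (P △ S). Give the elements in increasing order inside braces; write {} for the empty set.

Q ∩ R = {1,2,6}
S ∩ Q = {1,2,6,7,8}
(Q ∩ R) \ (S ∩ Q) = {}
((Q ∩ R) \ (S ∩ Q)) △ P = {1,2,3,6,8,12}
P △ S = {3,7,10,11,12}
(((Q ∩ R) \ (S ∩ Q)) △ P) ∪ (P △ S) = {1,2,3,6,7,8,10,11,12}

{1,2,3,6,7,8,10,11,12}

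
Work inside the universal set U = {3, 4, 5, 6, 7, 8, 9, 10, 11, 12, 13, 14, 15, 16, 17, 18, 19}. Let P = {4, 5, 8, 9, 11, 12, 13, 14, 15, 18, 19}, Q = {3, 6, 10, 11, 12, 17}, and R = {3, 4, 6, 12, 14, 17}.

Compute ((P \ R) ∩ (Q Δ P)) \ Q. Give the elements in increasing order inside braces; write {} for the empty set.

P \ R = {5, 8, 9, 11, 13, 15, 18, 19}
Q Δ P = {3, 4, 5, 6, 8, 9, 10, 13, 14, 15, 17, 18, 19}
(P \ R) ∩ (Q Δ P) = {5, 8, 9, 13, 15, 18, 19}
((P \ R) ∩ (Q Δ P)) \ Q = {5, 8, 9, 13, 15, 18, 19}

{5, 8, 9, 13, 15, 18, 19}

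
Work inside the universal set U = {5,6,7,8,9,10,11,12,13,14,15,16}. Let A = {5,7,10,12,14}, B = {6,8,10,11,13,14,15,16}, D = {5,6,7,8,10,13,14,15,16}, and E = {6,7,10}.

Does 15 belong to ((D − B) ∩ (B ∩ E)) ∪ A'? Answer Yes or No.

Yes

15 ∈ D and 15 ∈ B, so 15 ∉ D − B
15 ∈ B and 15 ∉ E, so 15 ∉ B ∩ E
15 ∉ (D − B) and 15 ∉ (B ∩ E), so 15 ∉ (D − B) ∩ (B ∩ E)
15 ∉ A, so 15 ∈ A'
15 ∉ ((D − B) ∩ (B ∩ E)) and 15 ∈ A', so 15 ∈ ((D − B) ∩ (B ∩ E)) ∪ A'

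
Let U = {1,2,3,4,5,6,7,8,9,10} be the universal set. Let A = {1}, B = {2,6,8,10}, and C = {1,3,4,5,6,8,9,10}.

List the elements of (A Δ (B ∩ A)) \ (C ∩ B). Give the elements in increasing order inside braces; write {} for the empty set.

{1}

B ∩ A = {}
A Δ (B ∩ A) = {1}
C ∩ B = {6,8,10}
(A Δ (B ∩ A)) \ (C ∩ B) = {1}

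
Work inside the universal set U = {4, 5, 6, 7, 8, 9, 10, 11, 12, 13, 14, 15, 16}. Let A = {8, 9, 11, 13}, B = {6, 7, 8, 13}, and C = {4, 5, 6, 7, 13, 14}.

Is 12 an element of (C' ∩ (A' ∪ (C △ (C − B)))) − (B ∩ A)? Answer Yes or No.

12 ∉ C, so 12 ∈ C'
12 ∉ A, so 12 ∈ A'
12 ∉ C and 12 ∉ B, so 12 ∉ C − B
12 ∉ C and 12 ∉ (C − B), so 12 ∉ C △ (C − B)
12 ∈ A' and 12 ∉ (C △ (C − B)), so 12 ∈ A' ∪ (C △ (C − B))
12 ∈ C' and 12 ∈ (A' ∪ (C △ (C − B))), so 12 ∈ C' ∩ (A' ∪ (C △ (C − B)))
12 ∉ B and 12 ∉ A, so 12 ∉ B ∩ A
12 ∈ (C' ∩ (A' ∪ (C △ (C − B)))) and 12 ∉ (B ∩ A), so 12 ∈ (C' ∩ (A' ∪ (C △ (C − B)))) − (B ∩ A)

Yes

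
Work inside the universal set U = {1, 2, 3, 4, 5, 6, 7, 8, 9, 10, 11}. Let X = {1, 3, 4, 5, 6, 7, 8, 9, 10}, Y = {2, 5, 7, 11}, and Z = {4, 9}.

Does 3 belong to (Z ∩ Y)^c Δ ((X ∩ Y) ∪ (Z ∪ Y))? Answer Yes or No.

Yes

3 ∉ Z and 3 ∉ Y, so 3 ∉ Z ∩ Y
3 ∈ (Z ∩ Y)^c since 3 ∉ (Z ∩ Y)
3 ∈ X and 3 ∉ Y, so 3 ∉ X ∩ Y
3 ∉ Z and 3 ∉ Y, so 3 ∉ Z ∪ Y
3 ∉ (X ∩ Y) and 3 ∉ (Z ∪ Y), so 3 ∉ (X ∩ Y) ∪ (Z ∪ Y)
3 ∈ (Z ∩ Y)^c and 3 ∉ ((X ∩ Y) ∪ (Z ∪ Y)), so 3 ∈ (Z ∩ Y)^c Δ ((X ∩ Y) ∪ (Z ∪ Y))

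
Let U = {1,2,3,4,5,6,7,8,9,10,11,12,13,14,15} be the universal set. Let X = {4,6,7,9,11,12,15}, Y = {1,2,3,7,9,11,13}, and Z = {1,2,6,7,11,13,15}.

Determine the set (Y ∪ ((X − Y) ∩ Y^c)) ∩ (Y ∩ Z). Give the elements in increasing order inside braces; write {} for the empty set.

X − Y = {4,6,12,15}
Y^c = {4,5,6,8,10,12,14,15}
(X − Y) ∩ Y^c = {4,6,12,15}
Y ∪ ((X − Y) ∩ Y^c) = {1,2,3,4,6,7,9,11,12,13,15}
Y ∩ Z = {1,2,7,11,13}
(Y ∪ ((X − Y) ∩ Y^c)) ∩ (Y ∩ Z) = {1,2,7,11,13}

{1,2,7,11,13}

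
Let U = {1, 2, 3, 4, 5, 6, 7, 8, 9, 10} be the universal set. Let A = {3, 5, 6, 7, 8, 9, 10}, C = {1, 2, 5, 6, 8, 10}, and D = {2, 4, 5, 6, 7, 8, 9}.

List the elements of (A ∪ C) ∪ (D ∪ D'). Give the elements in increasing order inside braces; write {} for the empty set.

A ∪ C = {1, 2, 3, 5, 6, 7, 8, 9, 10}
D' = {1, 3, 10}
D ∪ D' = {1, 2, 3, 4, 5, 6, 7, 8, 9, 10}
(A ∪ C) ∪ (D ∪ D') = {1, 2, 3, 4, 5, 6, 7, 8, 9, 10}

{1, 2, 3, 4, 5, 6, 7, 8, 9, 10}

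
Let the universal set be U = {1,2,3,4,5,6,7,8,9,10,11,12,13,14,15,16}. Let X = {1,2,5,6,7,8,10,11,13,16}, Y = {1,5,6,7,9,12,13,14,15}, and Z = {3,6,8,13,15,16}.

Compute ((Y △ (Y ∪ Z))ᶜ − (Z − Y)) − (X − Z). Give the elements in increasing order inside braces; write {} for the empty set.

Y ∪ Z = {1,3,5,6,7,8,9,12,13,14,15,16}
Y △ (Y ∪ Z) = {3,8,16}
(Y △ (Y ∪ Z))ᶜ = {1,2,4,5,6,7,9,10,11,12,13,14,15}
Z − Y = {3,8,16}
(Y △ (Y ∪ Z))ᶜ − (Z − Y) = {1,2,4,5,6,7,9,10,11,12,13,14,15}
X − Z = {1,2,5,7,10,11}
((Y △ (Y ∪ Z))ᶜ − (Z − Y)) − (X − Z) = {4,6,9,12,13,14,15}

{4,6,9,12,13,14,15}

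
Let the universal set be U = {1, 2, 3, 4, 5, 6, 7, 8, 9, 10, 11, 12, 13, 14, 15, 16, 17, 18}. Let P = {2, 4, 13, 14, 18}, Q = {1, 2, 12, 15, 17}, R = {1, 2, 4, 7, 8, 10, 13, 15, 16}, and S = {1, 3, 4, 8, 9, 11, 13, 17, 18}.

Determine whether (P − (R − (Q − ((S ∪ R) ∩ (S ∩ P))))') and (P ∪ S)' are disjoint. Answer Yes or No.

Yes

S ∪ R = {1, 2, 3, 4, 7, 8, 9, 10, 11, 13, 15, 16, 17, 18}
S ∩ P = {4, 13, 18}
(S ∪ R) ∩ (S ∩ P) = {4, 13, 18}
Q − ((S ∪ R) ∩ (S ∩ P)) = {1, 2, 12, 15, 17}
R − (Q − ((S ∪ R) ∩ (S ∩ P))) = {4, 7, 8, 10, 13, 16}
(R − (Q − ((S ∪ R) ∩ (S ∩ P))))' = {1, 2, 3, 5, 6, 9, 11, 12, 14, 15, 17, 18}
P − (R − (Q − ((S ∪ R) ∩ (S ∩ P))))' = {4, 13}
P ∪ S = {1, 2, 3, 4, 8, 9, 11, 13, 14, 17, 18}
(P ∪ S)' = {5, 6, 7, 10, 12, 15, 16}
{4, 13} and {5, 6, 7, 10, 12, 15, 16} share no elements.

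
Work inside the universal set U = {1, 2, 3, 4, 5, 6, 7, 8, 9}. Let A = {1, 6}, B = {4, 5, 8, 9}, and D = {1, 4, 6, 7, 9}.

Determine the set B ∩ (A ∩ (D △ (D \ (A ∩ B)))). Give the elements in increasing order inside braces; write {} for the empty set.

A ∩ B = {}
D \ (A ∩ B) = {1, 4, 6, 7, 9}
D △ (D \ (A ∩ B)) = {}
A ∩ (D △ (D \ (A ∩ B))) = {}
B ∩ (A ∩ (D △ (D \ (A ∩ B)))) = {}

{}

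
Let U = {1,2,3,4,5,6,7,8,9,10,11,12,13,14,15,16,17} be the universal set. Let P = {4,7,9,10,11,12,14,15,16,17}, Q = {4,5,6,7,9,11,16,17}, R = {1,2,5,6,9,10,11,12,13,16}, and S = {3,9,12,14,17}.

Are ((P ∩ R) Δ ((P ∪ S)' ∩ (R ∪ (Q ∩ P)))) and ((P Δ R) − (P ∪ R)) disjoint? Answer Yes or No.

Yes

P ∩ R = {9,10,11,12,16}
P ∪ S = {3,4,7,9,10,11,12,14,15,16,17}
(P ∪ S)' = {1,2,5,6,8,13}
Q ∩ P = {4,7,9,11,16,17}
R ∪ (Q ∩ P) = {1,2,4,5,6,7,9,10,11,12,13,16,17}
(P ∪ S)' ∩ (R ∪ (Q ∩ P)) = {1,2,5,6,13}
(P ∩ R) Δ ((P ∪ S)' ∩ (R ∪ (Q ∩ P))) = {1,2,5,6,9,10,11,12,13,16}
P Δ R = {1,2,4,5,6,7,13,14,15,17}
P ∪ R = {1,2,4,5,6,7,9,10,11,12,13,14,15,16,17}
(P Δ R) − (P ∪ R) = {}
{1,2,5,6,9,10,11,12,13,16} and {} share no elements.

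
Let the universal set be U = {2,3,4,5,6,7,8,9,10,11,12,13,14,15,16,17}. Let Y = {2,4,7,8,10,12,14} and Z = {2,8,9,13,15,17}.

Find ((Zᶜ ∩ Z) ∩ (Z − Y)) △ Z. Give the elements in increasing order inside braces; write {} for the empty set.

{2,8,9,13,15,17}

Zᶜ = {3,4,5,6,7,10,11,12,14,16}
Zᶜ ∩ Z = {}
Z − Y = {9,13,15,17}
(Zᶜ ∩ Z) ∩ (Z − Y) = {}
((Zᶜ ∩ Z) ∩ (Z − Y)) △ Z = {2,8,9,13,15,17}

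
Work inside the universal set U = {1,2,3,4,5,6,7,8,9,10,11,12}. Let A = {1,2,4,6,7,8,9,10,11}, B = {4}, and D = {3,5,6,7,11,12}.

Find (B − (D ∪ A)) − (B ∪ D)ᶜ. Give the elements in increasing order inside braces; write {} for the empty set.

D ∪ A = {1,2,3,4,5,6,7,8,9,10,11,12}
B − (D ∪ A) = {}
B ∪ D = {3,4,5,6,7,11,12}
(B ∪ D)ᶜ = {1,2,8,9,10}
(B − (D ∪ A)) − (B ∪ D)ᶜ = {}

{}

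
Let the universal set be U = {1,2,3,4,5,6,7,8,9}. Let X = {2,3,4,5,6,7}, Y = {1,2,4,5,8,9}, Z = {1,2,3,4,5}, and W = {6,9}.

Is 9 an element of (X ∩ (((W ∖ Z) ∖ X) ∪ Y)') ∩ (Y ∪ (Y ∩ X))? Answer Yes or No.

9 ∈ W and 9 ∉ Z, so 9 ∈ W ∖ Z
9 ∈ (W ∖ Z) and 9 ∉ X, so 9 ∈ (W ∖ Z) ∖ X
9 ∈ ((W ∖ Z) ∖ X) and 9 ∈ Y, so 9 ∈ ((W ∖ Z) ∖ X) ∪ Y
9 ∉ (((W ∖ Z) ∖ X) ∪ Y)' since 9 ∈ (((W ∖ Z) ∖ X) ∪ Y)
9 ∉ X and 9 ∉ (((W ∖ Z) ∖ X) ∪ Y)', so 9 ∉ X ∩ (((W ∖ Z) ∖ X) ∪ Y)'
9 ∈ Y and 9 ∉ X, so 9 ∉ Y ∩ X
9 ∈ Y and 9 ∉ (Y ∩ X), so 9 ∈ Y ∪ (Y ∩ X)
9 ∉ (X ∩ (((W ∖ Z) ∖ X) ∪ Y)') and 9 ∈ (Y ∪ (Y ∩ X)), so 9 ∉ (X ∩ (((W ∖ Z) ∖ X) ∪ Y)') ∩ (Y ∪ (Y ∩ X))

No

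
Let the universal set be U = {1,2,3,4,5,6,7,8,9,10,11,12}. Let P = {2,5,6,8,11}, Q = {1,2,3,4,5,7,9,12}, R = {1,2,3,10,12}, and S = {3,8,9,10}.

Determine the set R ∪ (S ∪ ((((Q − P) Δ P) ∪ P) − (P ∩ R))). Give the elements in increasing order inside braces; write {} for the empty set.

{1,2,3,4,5,6,7,8,9,10,11,12}

Q − P = {1,3,4,7,9,12}
(Q − P) Δ P = {1,2,3,4,5,6,7,8,9,11,12}
((Q − P) Δ P) ∪ P = {1,2,3,4,5,6,7,8,9,11,12}
P ∩ R = {2}
(((Q − P) Δ P) ∪ P) − (P ∩ R) = {1,3,4,5,6,7,8,9,11,12}
S ∪ ((((Q − P) Δ P) ∪ P) − (P ∩ R)) = {1,3,4,5,6,7,8,9,10,11,12}
R ∪ (S ∪ ((((Q − P) Δ P) ∪ P) − (P ∩ R))) = {1,2,3,4,5,6,7,8,9,10,11,12}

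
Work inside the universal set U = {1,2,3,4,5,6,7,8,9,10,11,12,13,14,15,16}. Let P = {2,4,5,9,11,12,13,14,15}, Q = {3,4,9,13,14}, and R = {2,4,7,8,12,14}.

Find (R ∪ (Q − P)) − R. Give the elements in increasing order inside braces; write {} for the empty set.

Q − P = {3}
R ∪ (Q − P) = {2,3,4,7,8,12,14}
(R ∪ (Q − P)) − R = {3}

{3}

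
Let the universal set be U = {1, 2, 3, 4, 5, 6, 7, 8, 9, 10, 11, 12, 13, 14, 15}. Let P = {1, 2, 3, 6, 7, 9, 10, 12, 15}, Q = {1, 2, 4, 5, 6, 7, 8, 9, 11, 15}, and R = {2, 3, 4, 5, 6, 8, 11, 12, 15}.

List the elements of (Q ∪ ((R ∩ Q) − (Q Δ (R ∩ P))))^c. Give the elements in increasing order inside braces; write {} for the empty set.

{3, 10, 12, 13, 14}

R ∩ Q = {2, 4, 5, 6, 8, 11, 15}
R ∩ P = {2, 3, 6, 12, 15}
Q Δ (R ∩ P) = {1, 3, 4, 5, 7, 8, 9, 11, 12}
(R ∩ Q) − (Q Δ (R ∩ P)) = {2, 6, 15}
Q ∪ ((R ∩ Q) − (Q Δ (R ∩ P))) = {1, 2, 4, 5, 6, 7, 8, 9, 11, 15}
(Q ∪ ((R ∩ Q) − (Q Δ (R ∩ P))))^c = {3, 10, 12, 13, 14}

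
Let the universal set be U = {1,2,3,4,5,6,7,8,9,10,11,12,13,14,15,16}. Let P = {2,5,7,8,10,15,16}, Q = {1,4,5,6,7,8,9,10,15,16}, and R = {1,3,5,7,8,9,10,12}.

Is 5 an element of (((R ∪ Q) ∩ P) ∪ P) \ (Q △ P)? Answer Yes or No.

5 ∈ R and 5 ∈ Q, so 5 ∈ R ∪ Q
5 ∈ (R ∪ Q) and 5 ∈ P, so 5 ∈ (R ∪ Q) ∩ P
5 ∈ ((R ∪ Q) ∩ P) and 5 ∈ P, so 5 ∈ ((R ∪ Q) ∩ P) ∪ P
5 ∈ Q and 5 ∈ P, so 5 ∉ Q △ P
5 ∈ (((R ∪ Q) ∩ P) ∪ P) and 5 ∉ (Q △ P), so 5 ∈ (((R ∪ Q) ∩ P) ∪ P) \ (Q △ P)

Yes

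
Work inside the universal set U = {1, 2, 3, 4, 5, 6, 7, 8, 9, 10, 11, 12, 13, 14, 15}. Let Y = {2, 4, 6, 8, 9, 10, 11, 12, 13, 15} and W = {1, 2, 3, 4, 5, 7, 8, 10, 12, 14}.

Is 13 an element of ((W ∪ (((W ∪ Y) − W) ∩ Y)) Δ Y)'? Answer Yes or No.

Yes

13 ∉ W and 13 ∈ Y, so 13 ∈ W ∪ Y
13 ∈ (W ∪ Y) and 13 ∉ W, so 13 ∈ (W ∪ Y) − W
13 ∈ ((W ∪ Y) − W) and 13 ∈ Y, so 13 ∈ ((W ∪ Y) − W) ∩ Y
13 ∉ W and 13 ∈ (((W ∪ Y) − W) ∩ Y), so 13 ∈ W ∪ (((W ∪ Y) − W) ∩ Y)
13 ∈ (W ∪ (((W ∪ Y) − W) ∩ Y)) and 13 ∈ Y, so 13 ∉ (W ∪ (((W ∪ Y) − W) ∩ Y)) Δ Y
13 ∈ ((W ∪ (((W ∪ Y) − W) ∩ Y)) Δ Y)' since 13 ∉ ((W ∪ (((W ∪ Y) − W) ∩ Y)) Δ Y)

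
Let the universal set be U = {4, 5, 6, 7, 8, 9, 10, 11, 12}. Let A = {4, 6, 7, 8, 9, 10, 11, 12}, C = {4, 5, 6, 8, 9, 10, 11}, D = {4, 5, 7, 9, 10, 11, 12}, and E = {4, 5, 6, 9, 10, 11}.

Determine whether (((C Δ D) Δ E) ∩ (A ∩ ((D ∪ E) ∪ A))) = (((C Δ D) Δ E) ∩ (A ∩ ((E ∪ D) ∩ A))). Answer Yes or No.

C Δ D = {6, 7, 8, 12}
(C Δ D) Δ E = {4, 5, 7, 8, 9, 10, 11, 12}
D ∪ E = {4, 5, 6, 7, 9, 10, 11, 12}
(D ∪ E) ∪ A = {4, 5, 6, 7, 8, 9, 10, 11, 12}
A ∩ ((D ∪ E) ∪ A) = {4, 6, 7, 8, 9, 10, 11, 12}
((C Δ D) Δ E) ∩ (A ∩ ((D ∪ E) ∪ A)) = {4, 7, 8, 9, 10, 11, 12}
E ∪ D = {4, 5, 6, 7, 9, 10, 11, 12}
(E ∪ D) ∩ A = {4, 6, 7, 9, 10, 11, 12}
A ∩ ((E ∪ D) ∩ A) = {4, 6, 7, 9, 10, 11, 12}
((C Δ D) Δ E) ∩ (A ∩ ((E ∪ D) ∩ A)) = {4, 7, 9, 10, 11, 12}
8 ∈ ((C Δ D) Δ E) ∩ (A ∩ ((D ∪ E) ∪ A)) but 8 ∉ ((C Δ D) Δ E) ∩ (A ∩ ((E ∪ D) ∩ A)), so they differ.

No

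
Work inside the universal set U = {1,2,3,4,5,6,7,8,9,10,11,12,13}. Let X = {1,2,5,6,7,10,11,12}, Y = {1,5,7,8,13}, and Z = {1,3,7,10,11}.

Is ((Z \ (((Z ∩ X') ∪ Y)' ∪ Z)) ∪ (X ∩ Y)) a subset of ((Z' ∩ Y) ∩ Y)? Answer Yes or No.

No

X' = {3,4,8,9,13}
Z ∩ X' = {3}
(Z ∩ X') ∪ Y = {1,3,5,7,8,13}
((Z ∩ X') ∪ Y)' = {2,4,6,9,10,11,12}
((Z ∩ X') ∪ Y)' ∪ Z = {1,2,3,4,6,7,9,10,11,12}
Z \ (((Z ∩ X') ∪ Y)' ∪ Z) = {}
X ∩ Y = {1,5,7}
(Z \ (((Z ∩ X') ∪ Y)' ∪ Z)) ∪ (X ∩ Y) = {1,5,7}
Z' = {2,4,5,6,8,9,12,13}
Z' ∩ Y = {5,8,13}
(Z' ∩ Y) ∩ Y = {5,8,13}
1 ∈ (Z \ (((Z ∩ X') ∪ Y)' ∪ Z)) ∪ (X ∩ Y) but 1 ∉ (Z' ∩ Y) ∩ Y, so the inclusion fails.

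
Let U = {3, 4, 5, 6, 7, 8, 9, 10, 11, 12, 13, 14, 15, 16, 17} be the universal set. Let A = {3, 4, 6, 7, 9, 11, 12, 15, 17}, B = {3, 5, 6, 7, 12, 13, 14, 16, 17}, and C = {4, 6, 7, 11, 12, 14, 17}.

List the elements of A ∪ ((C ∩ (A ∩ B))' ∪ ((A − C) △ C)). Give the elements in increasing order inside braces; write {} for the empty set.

A ∩ B = {3, 6, 7, 12, 17}
C ∩ (A ∩ B) = {6, 7, 12, 17}
(C ∩ (A ∩ B))' = {3, 4, 5, 8, 9, 10, 11, 13, 14, 15, 16}
A − C = {3, 9, 15}
(A − C) △ C = {3, 4, 6, 7, 9, 11, 12, 14, 15, 17}
(C ∩ (A ∩ B))' ∪ ((A − C) △ C) = {3, 4, 5, 6, 7, 8, 9, 10, 11, 12, 13, 14, 15, 16, 17}
A ∪ ((C ∩ (A ∩ B))' ∪ ((A − C) △ C)) = {3, 4, 5, 6, 7, 8, 9, 10, 11, 12, 13, 14, 15, 16, 17}

{3, 4, 5, 6, 7, 8, 9, 10, 11, 12, 13, 14, 15, 16, 17}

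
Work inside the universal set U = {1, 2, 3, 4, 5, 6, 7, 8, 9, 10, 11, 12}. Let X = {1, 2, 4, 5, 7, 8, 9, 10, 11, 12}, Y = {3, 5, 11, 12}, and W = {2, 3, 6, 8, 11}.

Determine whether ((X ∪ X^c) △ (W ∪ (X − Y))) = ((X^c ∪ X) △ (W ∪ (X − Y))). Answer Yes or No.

X^c = {3, 6}
X ∪ X^c = {1, 2, 3, 4, 5, 6, 7, 8, 9, 10, 11, 12}
X − Y = {1, 2, 4, 7, 8, 9, 10}
W ∪ (X − Y) = {1, 2, 3, 4, 6, 7, 8, 9, 10, 11}
(X ∪ X^c) △ (W ∪ (X − Y)) = {5, 12}
X^c ∪ X = {1, 2, 3, 4, 5, 6, 7, 8, 9, 10, 11, 12}
(X^c ∪ X) △ (W ∪ (X − Y)) = {5, 12}
Both equal {5, 12}, so (X ∪ X^c) △ (W ∪ (X − Y)) = (X^c ∪ X) △ (W ∪ (X − Y)).

Yes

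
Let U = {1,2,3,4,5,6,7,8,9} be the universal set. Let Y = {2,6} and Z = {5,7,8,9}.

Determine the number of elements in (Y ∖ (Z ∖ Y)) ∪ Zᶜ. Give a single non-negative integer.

5

Z ∖ Y = {5,7,8,9}
Y ∖ (Z ∖ Y) = {2,6}
Zᶜ = {1,2,3,4,6}
(Y ∖ (Z ∖ Y)) ∪ Zᶜ = {1,2,3,4,6}
|(Y ∖ (Z ∖ Y)) ∪ Zᶜ| = 5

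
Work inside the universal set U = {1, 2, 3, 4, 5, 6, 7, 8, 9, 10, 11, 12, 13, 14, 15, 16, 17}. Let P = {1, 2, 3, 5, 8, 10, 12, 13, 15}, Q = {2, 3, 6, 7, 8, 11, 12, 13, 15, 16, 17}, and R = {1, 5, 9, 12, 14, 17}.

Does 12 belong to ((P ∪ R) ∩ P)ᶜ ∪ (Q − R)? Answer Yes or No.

No

12 ∈ P and 12 ∈ R, so 12 ∈ P ∪ R
12 ∈ (P ∪ R) and 12 ∈ P, so 12 ∈ (P ∪ R) ∩ P
12 ∉ ((P ∪ R) ∩ P)ᶜ since 12 ∈ ((P ∪ R) ∩ P)
12 ∈ Q and 12 ∈ R, so 12 ∉ Q − R
12 ∉ ((P ∪ R) ∩ P)ᶜ and 12 ∉ (Q − R), so 12 ∉ ((P ∪ R) ∩ P)ᶜ ∪ (Q − R)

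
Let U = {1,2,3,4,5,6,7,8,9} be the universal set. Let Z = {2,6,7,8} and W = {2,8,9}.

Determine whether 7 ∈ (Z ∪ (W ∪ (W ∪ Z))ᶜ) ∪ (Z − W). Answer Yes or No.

7 ∉ W and 7 ∈ Z, so 7 ∈ W ∪ Z
7 ∉ W and 7 ∈ (W ∪ Z), so 7 ∈ W ∪ (W ∪ Z)
7 ∉ (W ∪ (W ∪ Z))ᶜ since 7 ∈ (W ∪ (W ∪ Z))
7 ∈ Z and 7 ∉ (W ∪ (W ∪ Z))ᶜ, so 7 ∈ Z ∪ (W ∪ (W ∪ Z))ᶜ
7 ∈ Z and 7 ∉ W, so 7 ∈ Z − W
7 ∈ (Z ∪ (W ∪ (W ∪ Z))ᶜ) and 7 ∈ (Z − W), so 7 ∈ (Z ∪ (W ∪ (W ∪ Z))ᶜ) ∪ (Z − W)

Yes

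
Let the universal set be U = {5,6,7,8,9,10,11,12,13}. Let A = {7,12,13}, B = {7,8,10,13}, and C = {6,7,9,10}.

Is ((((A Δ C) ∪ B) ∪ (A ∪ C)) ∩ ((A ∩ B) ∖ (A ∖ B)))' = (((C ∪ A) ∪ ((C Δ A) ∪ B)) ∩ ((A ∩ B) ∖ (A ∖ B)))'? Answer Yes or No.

A Δ C = {6,9,10,12,13}
(A Δ C) ∪ B = {6,7,8,9,10,12,13}
A ∪ C = {6,7,9,10,12,13}
((A Δ C) ∪ B) ∪ (A ∪ C) = {6,7,8,9,10,12,13}
A ∩ B = {7,13}
A ∖ B = {12}
(A ∩ B) ∖ (A ∖ B) = {7,13}
(((A Δ C) ∪ B) ∪ (A ∪ C)) ∩ ((A ∩ B) ∖ (A ∖ B)) = {7,13}
((((A Δ C) ∪ B) ∪ (A ∪ C)) ∩ ((A ∩ B) ∖ (A ∖ B)))' = {5,6,8,9,10,11,12}
C ∪ A = {6,7,9,10,12,13}
C Δ A = {6,9,10,12,13}
(C Δ A) ∪ B = {6,7,8,9,10,12,13}
(C ∪ A) ∪ ((C Δ A) ∪ B) = {6,7,8,9,10,12,13}
((C ∪ A) ∪ ((C Δ A) ∪ B)) ∩ ((A ∩ B) ∖ (A ∖ B)) = {7,13}
(((C ∪ A) ∪ ((C Δ A) ∪ B)) ∩ ((A ∩ B) ∖ (A ∖ B)))' = {5,6,8,9,10,11,12}
Both equal {5,6,8,9,10,11,12}, so ((((A Δ C) ∪ B) ∪ (A ∪ C)) ∩ ((A ∩ B) ∖ (A ∖ B)))' = (((C ∪ A) ∪ ((C Δ A) ∪ B)) ∩ ((A ∩ B) ∖ (A ∖ B)))'.

Yes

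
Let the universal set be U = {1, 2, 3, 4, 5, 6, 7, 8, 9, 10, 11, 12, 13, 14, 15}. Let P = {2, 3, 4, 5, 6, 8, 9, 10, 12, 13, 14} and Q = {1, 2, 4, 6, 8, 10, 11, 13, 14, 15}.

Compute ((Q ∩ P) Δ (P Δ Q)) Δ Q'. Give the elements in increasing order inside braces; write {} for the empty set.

Q ∩ P = {2, 4, 6, 8, 10, 13, 14}
P Δ Q = {1, 3, 5, 9, 11, 12, 15}
(Q ∩ P) Δ (P Δ Q) = {1, 2, 3, 4, 5, 6, 8, 9, 10, 11, 12, 13, 14, 15}
Q' = {3, 5, 7, 9, 12}
((Q ∩ P) Δ (P Δ Q)) Δ Q' = {1, 2, 4, 6, 7, 8, 10, 11, 13, 14, 15}

{1, 2, 4, 6, 7, 8, 10, 11, 13, 14, 15}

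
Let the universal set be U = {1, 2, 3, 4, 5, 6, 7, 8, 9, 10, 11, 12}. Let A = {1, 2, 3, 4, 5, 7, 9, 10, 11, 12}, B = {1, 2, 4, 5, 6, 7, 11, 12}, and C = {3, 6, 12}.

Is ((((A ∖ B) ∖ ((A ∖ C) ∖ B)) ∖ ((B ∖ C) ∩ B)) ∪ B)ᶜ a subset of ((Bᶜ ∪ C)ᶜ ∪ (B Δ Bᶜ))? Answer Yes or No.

Yes

A ∖ B = {3, 9, 10}
A ∖ C = {1, 2, 4, 5, 7, 9, 10, 11}
(A ∖ C) ∖ B = {9, 10}
(A ∖ B) ∖ ((A ∖ C) ∖ B) = {3}
B ∖ C = {1, 2, 4, 5, 7, 11}
(B ∖ C) ∩ B = {1, 2, 4, 5, 7, 11}
((A ∖ B) ∖ ((A ∖ C) ∖ B)) ∖ ((B ∖ C) ∩ B) = {3}
(((A ∖ B) ∖ ((A ∖ C) ∖ B)) ∖ ((B ∖ C) ∩ B)) ∪ B = {1, 2, 3, 4, 5, 6, 7, 11, 12}
((((A ∖ B) ∖ ((A ∖ C) ∖ B)) ∖ ((B ∖ C) ∩ B)) ∪ B)ᶜ = {8, 9, 10}
Bᶜ = {3, 8, 9, 10}
Bᶜ ∪ C = {3, 6, 8, 9, 10, 12}
(Bᶜ ∪ C)ᶜ = {1, 2, 4, 5, 7, 11}
B Δ Bᶜ = {1, 2, 3, 4, 5, 6, 7, 8, 9, 10, 11, 12}
(Bᶜ ∪ C)ᶜ ∪ (B Δ Bᶜ) = {1, 2, 3, 4, 5, 6, 7, 8, 9, 10, 11, 12}
Every element of {8, 9, 10} is in {1, 2, 3, 4, 5, 6, 7, 8, 9, 10, 11, 12}, so ((((A ∖ B) ∖ ((A ∖ C) ∖ B)) ∖ ((B ∖ C) ∩ B)) ∪ B)ᶜ ⊆ (Bᶜ ∪ C)ᶜ ∪ (B Δ Bᶜ).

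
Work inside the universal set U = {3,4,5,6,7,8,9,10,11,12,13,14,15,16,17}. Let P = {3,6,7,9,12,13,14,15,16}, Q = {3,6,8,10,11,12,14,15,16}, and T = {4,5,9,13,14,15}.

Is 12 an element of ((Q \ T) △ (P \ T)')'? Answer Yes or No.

No

12 ∈ Q and 12 ∉ T, so 12 ∈ Q \ T
12 ∈ P and 12 ∉ T, so 12 ∈ P \ T
12 ∉ (P \ T)' since 12 ∈ (P \ T)
12 ∈ (Q \ T) and 12 ∉ (P \ T)', so 12 ∈ (Q \ T) △ (P \ T)'
12 ∉ ((Q \ T) △ (P \ T)')' since 12 ∈ ((Q \ T) △ (P \ T)')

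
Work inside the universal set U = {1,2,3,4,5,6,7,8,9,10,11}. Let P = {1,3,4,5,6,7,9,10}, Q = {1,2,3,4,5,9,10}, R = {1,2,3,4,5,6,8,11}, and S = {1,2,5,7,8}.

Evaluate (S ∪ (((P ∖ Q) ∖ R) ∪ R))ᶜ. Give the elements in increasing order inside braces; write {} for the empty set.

P ∖ Q = {6,7}
(P ∖ Q) ∖ R = {7}
((P ∖ Q) ∖ R) ∪ R = {1,2,3,4,5,6,7,8,11}
S ∪ (((P ∖ Q) ∖ R) ∪ R) = {1,2,3,4,5,6,7,8,11}
(S ∪ (((P ∖ Q) ∖ R) ∪ R))ᶜ = {9,10}

{9,10}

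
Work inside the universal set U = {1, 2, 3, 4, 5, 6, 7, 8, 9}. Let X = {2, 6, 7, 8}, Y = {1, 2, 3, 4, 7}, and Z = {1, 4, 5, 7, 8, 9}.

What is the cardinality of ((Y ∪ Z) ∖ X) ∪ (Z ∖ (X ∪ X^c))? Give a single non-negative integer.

5

Y ∪ Z = {1, 2, 3, 4, 5, 7, 8, 9}
(Y ∪ Z) ∖ X = {1, 3, 4, 5, 9}
X^c = {1, 3, 4, 5, 9}
X ∪ X^c = {1, 2, 3, 4, 5, 6, 7, 8, 9}
Z ∖ (X ∪ X^c) = {}
((Y ∪ Z) ∖ X) ∪ (Z ∖ (X ∪ X^c)) = {1, 3, 4, 5, 9}
|((Y ∪ Z) ∖ X) ∪ (Z ∖ (X ∪ X^c))| = 5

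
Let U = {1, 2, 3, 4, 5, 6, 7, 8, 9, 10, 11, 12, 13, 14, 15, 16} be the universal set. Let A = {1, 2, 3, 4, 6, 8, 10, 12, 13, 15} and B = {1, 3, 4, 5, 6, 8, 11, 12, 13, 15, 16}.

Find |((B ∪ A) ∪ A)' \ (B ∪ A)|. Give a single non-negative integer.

B ∪ A = {1, 2, 3, 4, 5, 6, 8, 10, 11, 12, 13, 15, 16}
(B ∪ A) ∪ A = {1, 2, 3, 4, 5, 6, 8, 10, 11, 12, 13, 15, 16}
((B ∪ A) ∪ A)' = {7, 9, 14}
((B ∪ A) ∪ A)' \ (B ∪ A) = {7, 9, 14}
|((B ∪ A) ∪ A)' \ (B ∪ A)| = 3

3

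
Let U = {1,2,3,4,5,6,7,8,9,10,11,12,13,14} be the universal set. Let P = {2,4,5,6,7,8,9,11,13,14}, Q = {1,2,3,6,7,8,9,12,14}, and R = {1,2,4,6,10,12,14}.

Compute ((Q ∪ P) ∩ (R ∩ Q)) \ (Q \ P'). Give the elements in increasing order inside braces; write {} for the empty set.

Q ∪ P = {1,2,3,4,5,6,7,8,9,11,12,13,14}
R ∩ Q = {1,2,6,12,14}
(Q ∪ P) ∩ (R ∩ Q) = {1,2,6,12,14}
P' = {1,3,10,12}
Q \ P' = {2,6,7,8,9,14}
((Q ∪ P) ∩ (R ∩ Q)) \ (Q \ P') = {1,12}

{1,12}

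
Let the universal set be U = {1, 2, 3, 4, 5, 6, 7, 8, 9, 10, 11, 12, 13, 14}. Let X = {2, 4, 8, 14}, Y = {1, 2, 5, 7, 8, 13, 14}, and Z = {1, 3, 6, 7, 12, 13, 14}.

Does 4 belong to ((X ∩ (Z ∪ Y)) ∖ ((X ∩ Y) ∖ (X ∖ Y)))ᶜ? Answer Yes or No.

4 ∉ Z and 4 ∉ Y, so 4 ∉ Z ∪ Y
4 ∈ X and 4 ∉ (Z ∪ Y), so 4 ∉ X ∩ (Z ∪ Y)
4 ∈ X and 4 ∉ Y, so 4 ∉ X ∩ Y
4 ∈ X and 4 ∉ Y, so 4 ∈ X ∖ Y
4 ∉ (X ∩ Y) and 4 ∈ (X ∖ Y), so 4 ∉ (X ∩ Y) ∖ (X ∖ Y)
4 ∉ (X ∩ (Z ∪ Y)) and 4 ∉ ((X ∩ Y) ∖ (X ∖ Y)), so 4 ∉ (X ∩ (Z ∪ Y)) ∖ ((X ∩ Y) ∖ (X ∖ Y))
4 ∈ ((X ∩ (Z ∪ Y)) ∖ ((X ∩ Y) ∖ (X ∖ Y)))ᶜ since 4 ∉ ((X ∩ (Z ∪ Y)) ∖ ((X ∩ Y) ∖ (X ∖ Y)))

Yes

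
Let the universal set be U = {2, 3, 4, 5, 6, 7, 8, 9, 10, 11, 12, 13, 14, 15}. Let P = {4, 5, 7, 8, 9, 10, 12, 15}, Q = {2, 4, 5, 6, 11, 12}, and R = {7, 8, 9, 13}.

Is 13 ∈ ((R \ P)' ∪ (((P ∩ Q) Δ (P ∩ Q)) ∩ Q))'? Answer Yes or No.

Yes

13 ∈ R and 13 ∉ P, so 13 ∈ R \ P
13 ∉ (R \ P)' since 13 ∈ (R \ P)
13 ∉ P and 13 ∉ Q, so 13 ∉ P ∩ Q
13 ∉ P and 13 ∉ Q, so 13 ∉ P ∩ Q
13 ∉ (P ∩ Q) and 13 ∉ (P ∩ Q), so 13 ∉ (P ∩ Q) Δ (P ∩ Q)
13 ∉ ((P ∩ Q) Δ (P ∩ Q)) and 13 ∉ Q, so 13 ∉ ((P ∩ Q) Δ (P ∩ Q)) ∩ Q
13 ∉ (R \ P)' and 13 ∉ (((P ∩ Q) Δ (P ∩ Q)) ∩ Q), so 13 ∉ (R \ P)' ∪ (((P ∩ Q) Δ (P ∩ Q)) ∩ Q)
13 ∈ ((R \ P)' ∪ (((P ∩ Q) Δ (P ∩ Q)) ∩ Q))' since 13 ∉ ((R \ P)' ∪ (((P ∩ Q) Δ (P ∩ Q)) ∩ Q))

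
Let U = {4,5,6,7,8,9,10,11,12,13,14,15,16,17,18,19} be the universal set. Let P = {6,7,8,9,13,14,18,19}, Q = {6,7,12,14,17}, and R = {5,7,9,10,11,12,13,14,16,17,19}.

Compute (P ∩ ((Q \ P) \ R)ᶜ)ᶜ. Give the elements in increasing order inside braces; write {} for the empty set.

{4,5,10,11,12,15,16,17}

Q \ P = {12,17}
(Q \ P) \ R = {}
((Q \ P) \ R)ᶜ = {4,5,6,7,8,9,10,11,12,13,14,15,16,17,18,19}
P ∩ ((Q \ P) \ R)ᶜ = {6,7,8,9,13,14,18,19}
(P ∩ ((Q \ P) \ R)ᶜ)ᶜ = {4,5,10,11,12,15,16,17}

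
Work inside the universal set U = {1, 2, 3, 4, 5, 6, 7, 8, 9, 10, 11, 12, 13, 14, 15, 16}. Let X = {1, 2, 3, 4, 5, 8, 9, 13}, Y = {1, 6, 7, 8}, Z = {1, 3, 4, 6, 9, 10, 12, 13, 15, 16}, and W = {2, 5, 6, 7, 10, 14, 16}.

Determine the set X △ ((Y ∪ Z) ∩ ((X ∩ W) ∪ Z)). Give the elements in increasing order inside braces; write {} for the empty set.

Y ∪ Z = {1, 3, 4, 6, 7, 8, 9, 10, 12, 13, 15, 16}
X ∩ W = {2, 5}
(X ∩ W) ∪ Z = {1, 2, 3, 4, 5, 6, 9, 10, 12, 13, 15, 16}
(Y ∪ Z) ∩ ((X ∩ W) ∪ Z) = {1, 3, 4, 6, 9, 10, 12, 13, 15, 16}
X △ ((Y ∪ Z) ∩ ((X ∩ W) ∪ Z)) = {2, 5, 6, 8, 10, 12, 15, 16}

{2, 5, 6, 8, 10, 12, 15, 16}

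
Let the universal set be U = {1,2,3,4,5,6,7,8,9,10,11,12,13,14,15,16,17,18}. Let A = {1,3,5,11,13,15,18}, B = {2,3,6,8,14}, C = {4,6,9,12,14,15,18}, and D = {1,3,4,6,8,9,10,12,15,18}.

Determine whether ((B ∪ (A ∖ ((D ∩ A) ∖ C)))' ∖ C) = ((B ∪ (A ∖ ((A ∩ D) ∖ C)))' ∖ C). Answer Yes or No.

D ∩ A = {1,3,15,18}
(D ∩ A) ∖ C = {1,3}
A ∖ ((D ∩ A) ∖ C) = {5,11,13,15,18}
B ∪ (A ∖ ((D ∩ A) ∖ C)) = {2,3,5,6,8,11,13,14,15,18}
(B ∪ (A ∖ ((D ∩ A) ∖ C)))' = {1,4,7,9,10,12,16,17}
(B ∪ (A ∖ ((D ∩ A) ∖ C)))' ∖ C = {1,7,10,16,17}
A ∩ D = {1,3,15,18}
(A ∩ D) ∖ C = {1,3}
A ∖ ((A ∩ D) ∖ C) = {5,11,13,15,18}
B ∪ (A ∖ ((A ∩ D) ∖ C)) = {2,3,5,6,8,11,13,14,15,18}
(B ∪ (A ∖ ((A ∩ D) ∖ C)))' = {1,4,7,9,10,12,16,17}
(B ∪ (A ∖ ((A ∩ D) ∖ C)))' ∖ C = {1,7,10,16,17}
Both equal {1,7,10,16,17}, so (B ∪ (A ∖ ((D ∩ A) ∖ C)))' ∖ C = (B ∪ (A ∖ ((A ∩ D) ∖ C)))' ∖ C.

Yes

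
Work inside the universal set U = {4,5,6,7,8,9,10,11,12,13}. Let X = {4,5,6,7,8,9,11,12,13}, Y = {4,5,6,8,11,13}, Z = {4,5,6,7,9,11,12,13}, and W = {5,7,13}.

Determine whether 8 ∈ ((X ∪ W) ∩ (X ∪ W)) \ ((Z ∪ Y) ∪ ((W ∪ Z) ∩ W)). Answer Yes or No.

No

8 ∈ X and 8 ∉ W, so 8 ∈ X ∪ W
8 ∈ X and 8 ∉ W, so 8 ∈ X ∪ W
8 ∈ (X ∪ W) and 8 ∈ (X ∪ W), so 8 ∈ (X ∪ W) ∩ (X ∪ W)
8 ∉ Z and 8 ∈ Y, so 8 ∈ Z ∪ Y
8 ∉ W and 8 ∉ Z, so 8 ∉ W ∪ Z
8 ∉ (W ∪ Z) and 8 ∉ W, so 8 ∉ (W ∪ Z) ∩ W
8 ∈ (Z ∪ Y) and 8 ∉ ((W ∪ Z) ∩ W), so 8 ∈ (Z ∪ Y) ∪ ((W ∪ Z) ∩ W)
8 ∈ ((X ∪ W) ∩ (X ∪ W)) and 8 ∈ ((Z ∪ Y) ∪ ((W ∪ Z) ∩ W)), so 8 ∉ ((X ∪ W) ∩ (X ∪ W)) \ ((Z ∪ Y) ∪ ((W ∪ Z) ∩ W))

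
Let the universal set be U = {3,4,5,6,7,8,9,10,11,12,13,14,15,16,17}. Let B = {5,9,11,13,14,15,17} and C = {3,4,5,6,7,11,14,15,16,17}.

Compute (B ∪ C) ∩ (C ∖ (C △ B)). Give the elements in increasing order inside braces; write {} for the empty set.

{5,11,14,15,17}

B ∪ C = {3,4,5,6,7,9,11,13,14,15,16,17}
C △ B = {3,4,6,7,9,13,16}
C ∖ (C △ B) = {5,11,14,15,17}
(B ∪ C) ∩ (C ∖ (C △ B)) = {5,11,14,15,17}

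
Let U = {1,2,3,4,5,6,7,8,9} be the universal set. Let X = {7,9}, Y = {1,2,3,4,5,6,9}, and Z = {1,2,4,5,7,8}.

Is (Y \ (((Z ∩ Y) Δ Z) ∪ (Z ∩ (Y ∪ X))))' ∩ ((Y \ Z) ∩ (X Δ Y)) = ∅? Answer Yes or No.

Z ∩ Y = {1,2,4,5}
(Z ∩ Y) Δ Z = {7,8}
Y ∪ X = {1,2,3,4,5,6,7,9}
Z ∩ (Y ∪ X) = {1,2,4,5,7}
((Z ∩ Y) Δ Z) ∪ (Z ∩ (Y ∪ X)) = {1,2,4,5,7,8}
Y \ (((Z ∩ Y) Δ Z) ∪ (Z ∩ (Y ∪ X))) = {3,6,9}
(Y \ (((Z ∩ Y) Δ Z) ∪ (Z ∩ (Y ∪ X))))' = {1,2,4,5,7,8}
Y \ Z = {3,6,9}
X Δ Y = {1,2,3,4,5,6,7}
(Y \ Z) ∩ (X Δ Y) = {3,6}
{1,2,4,5,7,8} and {3,6} share no elements.

Yes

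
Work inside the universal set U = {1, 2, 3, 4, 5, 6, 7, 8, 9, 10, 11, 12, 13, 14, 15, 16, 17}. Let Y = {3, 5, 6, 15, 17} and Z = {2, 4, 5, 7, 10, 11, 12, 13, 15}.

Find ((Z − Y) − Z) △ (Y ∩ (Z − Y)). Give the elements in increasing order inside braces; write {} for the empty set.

{}

Z − Y = {2, 4, 7, 10, 11, 12, 13}
(Z − Y) − Z = {}
Y ∩ (Z − Y) = {}
((Z − Y) − Z) △ (Y ∩ (Z − Y)) = {}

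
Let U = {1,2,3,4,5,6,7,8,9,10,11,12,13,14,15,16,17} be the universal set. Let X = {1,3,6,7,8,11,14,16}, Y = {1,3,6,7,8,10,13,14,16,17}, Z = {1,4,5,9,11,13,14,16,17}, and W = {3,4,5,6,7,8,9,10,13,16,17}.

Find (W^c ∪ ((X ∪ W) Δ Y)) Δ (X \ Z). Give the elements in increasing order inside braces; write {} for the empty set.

W^c = {1,2,11,12,14,15}
X ∪ W = {1,3,4,5,6,7,8,9,10,11,13,14,16,17}
(X ∪ W) Δ Y = {4,5,9,11}
W^c ∪ ((X ∪ W) Δ Y) = {1,2,4,5,9,11,12,14,15}
X \ Z = {3,6,7,8}
(W^c ∪ ((X ∪ W) Δ Y)) Δ (X \ Z) = {1,2,3,4,5,6,7,8,9,11,12,14,15}

{1,2,3,4,5,6,7,8,9,11,12,14,15}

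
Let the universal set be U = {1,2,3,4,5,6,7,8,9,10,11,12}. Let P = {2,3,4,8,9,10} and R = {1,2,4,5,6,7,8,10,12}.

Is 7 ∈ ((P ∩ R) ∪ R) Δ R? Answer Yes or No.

7 ∉ P and 7 ∈ R, so 7 ∉ P ∩ R
7 ∉ (P ∩ R) and 7 ∈ R, so 7 ∈ (P ∩ R) ∪ R
7 ∈ ((P ∩ R) ∪ R) and 7 ∈ R, so 7 ∉ ((P ∩ R) ∪ R) Δ R

No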